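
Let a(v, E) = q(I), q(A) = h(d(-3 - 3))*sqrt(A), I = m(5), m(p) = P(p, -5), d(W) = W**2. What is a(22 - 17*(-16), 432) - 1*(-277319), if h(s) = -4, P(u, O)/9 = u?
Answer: 277319 - 12*sqrt(5) ≈ 2.7729e+5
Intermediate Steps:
P(u, O) = 9*u
m(p) = 9*p
I = 45 (I = 9*5 = 45)
q(A) = -4*sqrt(A)
a(v, E) = -12*sqrt(5)
a(22 - 17*(-16), 432) - 1*(-277319) = -12*sqrt(5) - 1*(-277319) = -12*sqrt(5) + 277319 = 277319 - 12*sqrt(5)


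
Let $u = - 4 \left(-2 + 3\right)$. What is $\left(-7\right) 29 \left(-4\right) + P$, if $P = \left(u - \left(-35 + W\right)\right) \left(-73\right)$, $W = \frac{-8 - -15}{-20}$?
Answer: $- \frac{29531}{20} \approx -1476.6$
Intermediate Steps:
$u = -4$ ($u = \left(-4\right) 1 = -4$)
$W = - \frac{7}{20}$ ($W = \left(-8 + 15\right) \left(- \frac{1}{20}\right) = 7 \left(- \frac{1}{20}\right) = - \frac{7}{20} \approx -0.35$)
$P = - \frac{45771}{20}$ ($P = \left(-4 + \left(35 - - \frac{7}{20}\right)\right) \left(-73\right) = \left(-4 + \left(35 + \frac{7}{20}\right)\right) \left(-73\right) = \left(-4 + \frac{707}{20}\right) \left(-73\right) = \frac{627}{20} \left(-73\right) = - \frac{45771}{20} \approx -2288.6$)
$\left(-7\right) 29 \left(-4\right) + P = \left(-7\right) 29 \left(-4\right) - \frac{45771}{20} = \left(-203\right) \left(-4\right) - \frac{45771}{20} = 812 - \frac{45771}{20} = - \frac{29531}{20}$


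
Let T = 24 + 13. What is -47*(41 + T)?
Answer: -3666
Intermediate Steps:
T = 37
-47*(41 + T) = -47*(41 + 37) = -47*78 = -3666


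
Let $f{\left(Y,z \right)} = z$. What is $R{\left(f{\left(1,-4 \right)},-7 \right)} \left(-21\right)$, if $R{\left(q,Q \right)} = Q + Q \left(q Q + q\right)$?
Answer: $3675$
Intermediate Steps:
$R{\left(q,Q \right)} = Q + Q \left(q + Q q\right)$ ($R{\left(q,Q \right)} = Q + Q \left(Q q + q\right) = Q + Q \left(q + Q q\right)$)
$R{\left(f{\left(1,-4 \right)},-7 \right)} \left(-21\right) = - 7 \left(1 - 4 - -28\right) \left(-21\right) = - 7 \left(1 - 4 + 28\right) \left(-21\right) = \left(-7\right) 25 \left(-21\right) = \left(-175\right) \left(-21\right) = 3675$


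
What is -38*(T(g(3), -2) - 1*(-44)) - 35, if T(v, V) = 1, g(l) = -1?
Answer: -1745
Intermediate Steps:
-38*(T(g(3), -2) - 1*(-44)) - 35 = -38*(1 - 1*(-44)) - 35 = -38*(1 + 44) - 35 = -38*45 - 35 = -1710 - 35 = -1745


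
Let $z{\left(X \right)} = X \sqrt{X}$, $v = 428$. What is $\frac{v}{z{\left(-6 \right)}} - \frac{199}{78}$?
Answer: $- \frac{199}{78} + \frac{107 i \sqrt{6}}{9} \approx -2.5513 + 29.122 i$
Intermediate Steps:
$z{\left(X \right)} = X^{\frac{3}{2}}$
$\frac{v}{z{\left(-6 \right)}} - \frac{199}{78} = \frac{428}{\left(-6\right)^{\frac{3}{2}}} - \frac{199}{78} = \frac{428}{\left(-6\right) i \sqrt{6}} - \frac{199}{78} = 428 \frac{i \sqrt{6}}{36} - \frac{199}{78} = \frac{107 i \sqrt{6}}{9} - \frac{199}{78} = - \frac{199}{78} + \frac{107 i \sqrt{6}}{9}$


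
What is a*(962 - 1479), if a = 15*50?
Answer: -387750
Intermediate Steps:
a = 750
a*(962 - 1479) = 750*(962 - 1479) = 750*(-517) = -387750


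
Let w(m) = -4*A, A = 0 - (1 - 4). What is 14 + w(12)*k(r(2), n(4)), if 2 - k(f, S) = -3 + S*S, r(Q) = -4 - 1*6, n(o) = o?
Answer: 146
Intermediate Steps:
r(Q) = -10 (r(Q) = -4 - 6 = -10)
A = 3 (A = 0 - 1*(-3) = 0 + 3 = 3)
k(f, S) = 5 - S² (k(f, S) = 2 - (-3 + S*S) = 2 - (-3 + S²) = 2 + (3 - S²) = 5 - S²)
w(m) = -12 (w(m) = -4*3 = -12)
14 + w(12)*k(r(2), n(4)) = 14 - 12*(5 - 1*4²) = 14 - 12*(5 - 1*16) = 14 - 12*(5 - 16) = 14 - 12*(-11) = 14 + 132 = 146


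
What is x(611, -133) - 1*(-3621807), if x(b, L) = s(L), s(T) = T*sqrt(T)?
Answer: 3621807 - 133*I*sqrt(133) ≈ 3.6218e+6 - 1533.8*I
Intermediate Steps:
s(T) = T**(3/2)
x(b, L) = L**(3/2)
x(611, -133) - 1*(-3621807) = (-133)**(3/2) - 1*(-3621807) = -133*I*sqrt(133) + 3621807 = 3621807 - 133*I*sqrt(133)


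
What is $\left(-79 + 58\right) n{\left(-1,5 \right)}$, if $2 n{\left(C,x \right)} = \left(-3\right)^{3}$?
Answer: $\frac{567}{2} \approx 283.5$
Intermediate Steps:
$n{\left(C,x \right)} = - \frac{27}{2}$ ($n{\left(C,x \right)} = \frac{\left(-3\right)^{3}}{2} = \frac{1}{2} \left(-27\right) = - \frac{27}{2}$)
$\left(-79 + 58\right) n{\left(-1,5 \right)} = \left(-79 + 58\right) \left(- \frac{27}{2}\right) = \left(-21\right) \left(- \frac{27}{2}\right) = \frac{567}{2}$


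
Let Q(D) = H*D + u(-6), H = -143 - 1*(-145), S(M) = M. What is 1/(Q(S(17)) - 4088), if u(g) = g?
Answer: -1/4060 ≈ -0.00024631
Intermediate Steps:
H = 2 (H = -143 + 145 = 2)
Q(D) = -6 + 2*D (Q(D) = 2*D - 6 = -6 + 2*D)
1/(Q(S(17)) - 4088) = 1/((-6 + 2*17) - 4088) = 1/((-6 + 34) - 4088) = 1/(28 - 4088) = 1/(-4060) = -1/4060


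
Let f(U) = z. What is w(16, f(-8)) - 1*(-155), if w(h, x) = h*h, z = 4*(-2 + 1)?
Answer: 411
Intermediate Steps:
z = -4 (z = 4*(-1) = -4)
f(U) = -4
w(h, x) = h²
w(16, f(-8)) - 1*(-155) = 16² - 1*(-155) = 256 + 155 = 411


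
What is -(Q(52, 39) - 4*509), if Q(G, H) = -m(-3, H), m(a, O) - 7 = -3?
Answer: 2040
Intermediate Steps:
m(a, O) = 4 (m(a, O) = 7 - 3 = 4)
Q(G, H) = -4 (Q(G, H) = -1*4 = -4)
-(Q(52, 39) - 4*509) = -(-4 - 4*509) = -(-4 - 2036) = -1*(-2040) = 2040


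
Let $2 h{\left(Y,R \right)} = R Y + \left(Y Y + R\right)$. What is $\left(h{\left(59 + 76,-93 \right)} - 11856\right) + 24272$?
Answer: $\frac{30409}{2} \approx 15205.0$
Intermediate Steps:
$h{\left(Y,R \right)} = \frac{R}{2} + \frac{Y^{2}}{2} + \frac{R Y}{2}$ ($h{\left(Y,R \right)} = \frac{R Y + \left(Y Y + R\right)}{2} = \frac{R Y + \left(Y^{2} + R\right)}{2} = \frac{R Y + \left(R + Y^{2}\right)}{2} = \frac{R + Y^{2} + R Y}{2} = \frac{R}{2} + \frac{Y^{2}}{2} + \frac{R Y}{2}$)
$\left(h{\left(59 + 76,-93 \right)} - 11856\right) + 24272 = \left(\left(\frac{1}{2} \left(-93\right) + \frac{\left(59 + 76\right)^{2}}{2} + \frac{1}{2} \left(-93\right) \left(59 + 76\right)\right) - 11856\right) + 24272 = \left(\left(- \frac{93}{2} + \frac{135^{2}}{2} + \frac{1}{2} \left(-93\right) 135\right) - 11856\right) + 24272 = \left(\left(- \frac{93}{2} + \frac{1}{2} \cdot 18225 - \frac{12555}{2}\right) - 11856\right) + 24272 = \left(\left(- \frac{93}{2} + \frac{18225}{2} - \frac{12555}{2}\right) - 11856\right) + 24272 = \left(\frac{5577}{2} - 11856\right) + 24272 = - \frac{18135}{2} + 24272 = \frac{30409}{2}$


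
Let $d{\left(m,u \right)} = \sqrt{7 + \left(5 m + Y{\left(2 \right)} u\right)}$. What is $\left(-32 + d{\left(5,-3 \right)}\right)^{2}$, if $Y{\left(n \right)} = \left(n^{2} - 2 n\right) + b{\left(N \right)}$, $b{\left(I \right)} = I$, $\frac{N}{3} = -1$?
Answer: $\left(32 - \sqrt{41}\right)^{2} \approx 655.2$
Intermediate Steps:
$N = -3$ ($N = 3 \left(-1\right) = -3$)
$Y{\left(n \right)} = -3 + n^{2} - 2 n$ ($Y{\left(n \right)} = \left(n^{2} - 2 n\right) - 3 = -3 + n^{2} - 2 n$)
$d{\left(m,u \right)} = \sqrt{7 - 3 u + 5 m}$ ($d{\left(m,u \right)} = \sqrt{7 + \left(5 m + \left(-3 + 2^{2} - 4\right) u\right)} = \sqrt{7 + \left(5 m + \left(-3 + 4 - 4\right) u\right)} = \sqrt{7 + \left(5 m - 3 u\right)} = \sqrt{7 + \left(- 3 u + 5 m\right)} = \sqrt{7 - 3 u + 5 m}$)
$\left(-32 + d{\left(5,-3 \right)}\right)^{2} = \left(-32 + \sqrt{7 - -9 + 5 \cdot 5}\right)^{2} = \left(-32 + \sqrt{7 + 9 + 25}\right)^{2} = \left(-32 + \sqrt{41}\right)^{2}$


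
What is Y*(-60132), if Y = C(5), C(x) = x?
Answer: -300660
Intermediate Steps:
Y = 5
Y*(-60132) = 5*(-60132) = -300660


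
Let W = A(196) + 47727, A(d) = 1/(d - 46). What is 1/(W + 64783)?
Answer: 150/16876501 ≈ 8.8881e-6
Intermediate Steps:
A(d) = 1/(-46 + d)
W = 7159051/150 (W = 1/(-46 + 196) + 47727 = 1/150 + 47727 = 7159051/150 ≈ 47727.)
1/(W + 64783) = 1/(7159051/150 + 64783) = 1/(16876501/150) = 150/16876501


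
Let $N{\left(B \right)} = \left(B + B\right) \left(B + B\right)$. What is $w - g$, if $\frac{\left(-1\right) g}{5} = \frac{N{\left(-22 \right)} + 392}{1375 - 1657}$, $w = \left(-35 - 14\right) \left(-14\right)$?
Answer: $\frac{30302}{47} \approx 644.72$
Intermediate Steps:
$N{\left(B \right)} = 4 B^{2}$ ($N{\left(B \right)} = 2 B 2 B = 4 B^{2}$)
$w = 686$ ($w = \left(-49\right) \left(-14\right) = 686$)
$g = \frac{1940}{47}$ ($g = - 5 \frac{4 \left(-22\right)^{2} + 392}{1375 - 1657} = - 5 \frac{4 \cdot 484 + 392}{-282} = - 5 \left(1936 + 392\right) \left(- \frac{1}{282}\right) = - 5 \cdot 2328 \left(- \frac{1}{282}\right) = \left(-5\right) \left(- \frac{388}{47}\right) = \frac{1940}{47} \approx 41.277$)
$w - g = 686 - \frac{1940}{47} = \frac{30302}{47}$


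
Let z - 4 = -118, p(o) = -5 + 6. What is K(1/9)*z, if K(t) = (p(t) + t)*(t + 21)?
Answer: -72200/27 ≈ -2674.1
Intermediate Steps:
p(o) = 1
K(t) = (1 + t)*(21 + t) (K(t) = (1 + t)*(t + 21) = (1 + t)*(21 + t))
z = -114 (z = 4 - 118 = -114)
K(1/9)*z = (21 + (1/9)² + 22/9)*(-114) = (21 + (⅑)² + 22*(⅑))*(-114) = (21 + 1/81 + 22/9)*(-114) = (1900/81)*(-114) = -72200/27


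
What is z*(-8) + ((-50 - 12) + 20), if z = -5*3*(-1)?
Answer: -162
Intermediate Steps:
z = 15 (z = -15*(-1) = 15)
z*(-8) + ((-50 - 12) + 20) = 15*(-8) + ((-50 - 12) + 20) = -120 + (-62 + 20) = -120 - 42 = -162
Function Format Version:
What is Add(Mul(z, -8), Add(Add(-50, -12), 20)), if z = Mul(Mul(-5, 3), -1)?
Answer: -162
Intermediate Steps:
z = 15 (z = Mul(-15, -1) = 15)
Add(Mul(z, -8), Add(Add(-50, -12), 20)) = Add(Mul(15, -8), Add(Add(-50, -12), 20)) = Add(-120, Add(-62, 20)) = Add(-120, -42) = -162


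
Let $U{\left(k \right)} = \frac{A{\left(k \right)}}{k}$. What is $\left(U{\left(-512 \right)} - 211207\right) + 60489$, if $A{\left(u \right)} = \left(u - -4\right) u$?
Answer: $-151226$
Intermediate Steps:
$A{\left(u \right)} = u \left(4 + u\right)$ ($A{\left(u \right)} = \left(u + 4\right) u = \left(4 + u\right) u = u \left(4 + u\right)$)
$U{\left(k \right)} = 4 + k$ ($U{\left(k \right)} = \frac{k \left(4 + k\right)}{k} = 4 + k$)
$\left(U{\left(-512 \right)} - 211207\right) + 60489 = \left(\left(4 - 512\right) - 211207\right) + 60489 = \left(-508 - 211207\right) + 60489 = -211715 + 60489 = -151226$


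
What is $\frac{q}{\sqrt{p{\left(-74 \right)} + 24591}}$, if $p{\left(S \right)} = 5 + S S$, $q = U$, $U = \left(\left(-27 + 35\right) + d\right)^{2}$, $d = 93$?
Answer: $\frac{10201 \sqrt{7518}}{15036} \approx 58.825$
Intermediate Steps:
$U = 10201$ ($U = \left(\left(-27 + 35\right) + 93\right)^{2} = \left(8 + 93\right)^{2} = 101^{2} = 10201$)
$q = 10201$
$p{\left(S \right)} = 5 + S^{2}$
$\frac{q}{\sqrt{p{\left(-74 \right)} + 24591}} = \frac{10201}{\sqrt{\left(5 + \left(-74\right)^{2}\right) + 24591}} = \frac{10201}{\sqrt{\left(5 + 5476\right) + 24591}} = \frac{10201}{\sqrt{5481 + 24591}} = \frac{10201}{\sqrt{30072}} = \frac{10201}{2 \sqrt{7518}} = 10201 \frac{\sqrt{7518}}{15036} = \frac{10201 \sqrt{7518}}{15036}$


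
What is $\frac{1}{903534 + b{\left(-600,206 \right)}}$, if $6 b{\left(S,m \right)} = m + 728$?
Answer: $\frac{3}{2711069} \approx 1.1066 \cdot 10^{-6}$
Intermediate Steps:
$b{\left(S,m \right)} = \frac{364}{3} + \frac{m}{6}$ ($b{\left(S,m \right)} = \frac{m + 728}{6} = \frac{728 + m}{6} = \frac{364}{3} + \frac{m}{6}$)
$\frac{1}{903534 + b{\left(-600,206 \right)}} = \frac{1}{903534 + \left(\frac{364}{3} + \frac{1}{6} \cdot 206\right)} = \frac{1}{903534 + \left(\frac{364}{3} + \frac{103}{3}\right)} = \frac{1}{903534 + \frac{467}{3}} = \frac{1}{\frac{2711069}{3}} = \frac{3}{2711069}$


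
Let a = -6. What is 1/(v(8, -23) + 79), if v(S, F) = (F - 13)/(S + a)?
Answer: 1/61 ≈ 0.016393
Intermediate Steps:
v(S, F) = (-13 + F)/(-6 + S) (v(S, F) = (F - 13)/(S - 6) = (-13 + F)/(-6 + S))
1/(v(8, -23) + 79) = 1/((-13 - 23)/(-6 + 8) + 79) = 1/(-36/2 + 79) = 1/((½)*(-36) + 79) = 1/(-18 + 79) = 1/61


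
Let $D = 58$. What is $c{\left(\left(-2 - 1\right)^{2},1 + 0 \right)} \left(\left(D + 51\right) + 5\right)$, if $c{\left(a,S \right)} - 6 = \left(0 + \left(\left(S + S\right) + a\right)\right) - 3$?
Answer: $1596$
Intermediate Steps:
$c{\left(a,S \right)} = 3 + a + 2 S$ ($c{\left(a,S \right)} = 6 - \left(3 - a - 2 S\right) = 6 + \left(-3 + a + 2 S\right) = 3 + a + 2 S$)
$c{\left(\left(-2 - 1\right)^{2},1 + 0 \right)} \left(\left(D + 51\right) + 5\right) = \left(3 + \left(-2 - 1\right)^{2} + 2 \left(1 + 0\right)\right) \left(\left(58 + 51\right) + 5\right) = \left(3 + \left(-3\right)^{2} + 2 \cdot 1\right) \left(109 + 5\right) = \left(3 + 9 + 2\right) 114 = 14 \cdot 114 = 1596$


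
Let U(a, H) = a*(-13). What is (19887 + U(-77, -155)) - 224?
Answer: 20664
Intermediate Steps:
U(a, H) = -13*a
(19887 + U(-77, -155)) - 224 = (19887 - 13*(-77)) - 224 = (19887 + 1001) - 224 = 20888 - 224 = 20664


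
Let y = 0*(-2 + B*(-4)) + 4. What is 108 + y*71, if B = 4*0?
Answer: 392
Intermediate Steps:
B = 0
y = 4 (y = 0*(-2 + 0*(-4)) + 4 = 0*(-2 + 0) + 4 = 0*(-2) + 4 = 0 + 4 = 4)
108 + y*71 = 108 + 4*71 = 108 + 284 = 392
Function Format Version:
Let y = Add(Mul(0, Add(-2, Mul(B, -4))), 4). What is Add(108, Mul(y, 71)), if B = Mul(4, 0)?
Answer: 392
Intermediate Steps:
B = 0
y = 4 (y = Add(Mul(0, Add(-2, Mul(0, -4))), 4) = Add(Mul(0, Add(-2, 0)), 4) = Add(Mul(0, -2), 4) = Add(0, 4) = 4)
Add(108, Mul(y, 71)) = Add(108, Mul(4, 71)) = Add(108, 284) = 392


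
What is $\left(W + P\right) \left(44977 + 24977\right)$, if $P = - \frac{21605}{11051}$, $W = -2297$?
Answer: $- \frac{1777233975408}{11051} \approx -1.6082 \cdot 10^{8}$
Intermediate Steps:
$P = - \frac{21605}{11051}$ ($P = \left(-21605\right) \frac{1}{11051} = - \frac{21605}{11051} \approx -1.955$)
$\left(W + P\right) \left(44977 + 24977\right) = \left(-2297 - \frac{21605}{11051}\right) \left(44977 + 24977\right) = \left(- \frac{25405752}{11051}\right) 69954 = - \frac{1777233975408}{11051}$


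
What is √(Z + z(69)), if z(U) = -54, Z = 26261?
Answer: √26207 ≈ 161.89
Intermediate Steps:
√(Z + z(69)) = √(26261 - 54) = √26207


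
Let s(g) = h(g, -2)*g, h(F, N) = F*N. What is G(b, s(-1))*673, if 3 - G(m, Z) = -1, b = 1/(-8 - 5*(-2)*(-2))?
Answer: 2692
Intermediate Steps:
b = -1/28 (b = 1/(-8 + 10*(-2)) = 1/(-8 - 20) = 1/(-28) = -1/28 ≈ -0.035714)
s(g) = -2*g**2 (s(g) = (g*(-2))*g = (-2*g)*g = -2*g**2)
G(m, Z) = 4 (G(m, Z) = 3 - 1*(-1) = 3 + 1 = 4)
G(b, s(-1))*673 = 4*673 = 2692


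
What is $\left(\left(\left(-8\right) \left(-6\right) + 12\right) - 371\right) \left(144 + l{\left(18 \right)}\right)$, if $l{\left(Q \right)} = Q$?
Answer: $-50382$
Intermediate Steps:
$\left(\left(\left(-8\right) \left(-6\right) + 12\right) - 371\right) \left(144 + l{\left(18 \right)}\right) = \left(\left(\left(-8\right) \left(-6\right) + 12\right) - 371\right) \left(144 + 18\right) = \left(\left(48 + 12\right) - 371\right) 162 = \left(60 - 371\right) 162 = \left(-311\right) 162 = -50382$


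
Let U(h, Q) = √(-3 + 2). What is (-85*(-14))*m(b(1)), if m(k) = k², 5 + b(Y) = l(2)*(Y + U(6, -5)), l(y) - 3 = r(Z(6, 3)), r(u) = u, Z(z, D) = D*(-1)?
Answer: 29750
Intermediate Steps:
Z(z, D) = -D
U(h, Q) = I (U(h, Q) = √(-1) = I)
l(y) = 0 (l(y) = 3 - 1*3 = 3 - 3 = 0)
b(Y) = -5 (b(Y) = -5 + 0*(Y + I) = -5 + 0*(I + Y) = -5 + 0 = -5)
(-85*(-14))*m(b(1)) = -85*(-14)*(-5)² = 1190*25 = 29750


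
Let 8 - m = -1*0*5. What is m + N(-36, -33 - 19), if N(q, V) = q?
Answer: -28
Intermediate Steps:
m = 8 (m = 8 - (-1*0)*5 = 8 - 0*5 = 8 - 1*0 = 8 + 0 = 8)
m + N(-36, -33 - 19) = 8 - 36 = -28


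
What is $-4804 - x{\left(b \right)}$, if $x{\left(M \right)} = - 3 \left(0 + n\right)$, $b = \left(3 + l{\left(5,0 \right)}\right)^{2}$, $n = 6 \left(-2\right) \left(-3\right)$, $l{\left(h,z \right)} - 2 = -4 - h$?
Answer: $-4696$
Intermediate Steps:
$l{\left(h,z \right)} = -2 - h$ ($l{\left(h,z \right)} = 2 - \left(4 + h\right) = -2 - h$)
$n = 36$ ($n = \left(-12\right) \left(-3\right) = 36$)
$b = 16$ ($b = \left(3 - 7\right)^{2} = \left(-4\right)^{2} = 16$)
$x{\left(M \right)} = -108$ ($x{\left(M \right)} = - 3 \left(0 + 36\right) = \left(-3\right) 36 = -108$)
$-4804 - x{\left(b \right)} = -4804 - -108 = -4804 + 108 = -4696$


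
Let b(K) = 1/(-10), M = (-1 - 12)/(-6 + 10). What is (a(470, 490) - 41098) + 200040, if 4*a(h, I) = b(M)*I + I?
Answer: 636209/4 ≈ 1.5905e+5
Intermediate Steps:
M = -13/4 ≈ -3.2500
b(K) = -1/10
a(h, I) = 9*I/40 (a(h, I) = (-I/10 + I)/4 = (9*I/10)/4 = 9*I/40)
(a(470, 490) - 41098) + 200040 = ((9/40)*490 - 41098) + 200040 = (441/4 - 41098) + 200040 = -163951/4 + 200040 = 636209/4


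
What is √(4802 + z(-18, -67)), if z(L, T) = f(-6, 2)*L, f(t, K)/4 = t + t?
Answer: √5666 ≈ 75.273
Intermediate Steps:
f(t, K) = 8*t (f(t, K) = 4*(t + t) = 4*(2*t) = 8*t)
z(L, T) = -48*L (z(L, T) = (8*(-6))*L = -48*L)
√(4802 + z(-18, -67)) = √(4802 - 48*(-18)) = √(4802 + 864) = √5666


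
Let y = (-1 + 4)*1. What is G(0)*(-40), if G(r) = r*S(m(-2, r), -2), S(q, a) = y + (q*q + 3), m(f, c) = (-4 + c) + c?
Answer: 0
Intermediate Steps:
y = 3 (y = 3*1 = 3)
m(f, c) = -4 + 2*c
S(q, a) = 6 + q² (S(q, a) = 3 + (q*q + 3) = 3 + (q² + 3) = 3 + (3 + q²) = 6 + q²)
G(r) = r*(6 + (-4 + 2*r)²)
G(0)*(-40) = (2*0*(3 + 2*(-2 + 0)²))*(-40) = (2*0*(3 + 2*(-2)²))*(-40) = (2*0*(3 + 2*4))*(-40) = (2*0*(3 + 8))*(-40) = (2*0*11)*(-40) = 0*(-40) = 0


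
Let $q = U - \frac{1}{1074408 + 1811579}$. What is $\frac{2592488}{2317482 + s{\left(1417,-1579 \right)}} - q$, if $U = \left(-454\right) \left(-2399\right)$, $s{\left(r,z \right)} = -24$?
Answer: $- \frac{280168012516331677}{257236679271} \approx -1.0891 \cdot 10^{6}$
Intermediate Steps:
$U = 1089146$
$q = \frac{3143261197101}{2885987}$ ($q = 1089146 - \frac{1}{1074408 + 1811579} = 1089146 - \frac{1}{2885987} = \frac{3143261197101}{2885987} \approx 1.0891 \cdot 10^{6}$)
$\frac{2592488}{2317482 + s{\left(1417,-1579 \right)}} - q = \frac{2592488}{2317482 - 24} - \frac{3143261197101}{2885987} = \frac{2592488}{2317458} - \frac{3143261197101}{2885987} = 2592488 \cdot \frac{1}{2317458} - \frac{3143261197101}{2885987} = \frac{1296244}{1158729} - \frac{3143261197101}{2885987} = - \frac{280168012516331677}{257236679271}$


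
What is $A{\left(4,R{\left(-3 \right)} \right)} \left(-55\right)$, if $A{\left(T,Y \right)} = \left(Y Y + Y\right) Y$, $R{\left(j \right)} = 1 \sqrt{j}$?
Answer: $165 + 165 i \sqrt{3} \approx 165.0 + 285.79 i$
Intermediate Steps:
$R{\left(j \right)} = \sqrt{j}$
$A{\left(T,Y \right)} = Y \left(Y + Y^{2}\right)$ ($A{\left(T,Y \right)} = \left(Y^{2} + Y\right) Y = \left(Y + Y^{2}\right) Y = Y \left(Y + Y^{2}\right)$)
$A{\left(4,R{\left(-3 \right)} \right)} \left(-55\right) = \left(\sqrt{-3}\right)^{2} \left(1 + \sqrt{-3}\right) \left(-55\right) = \left(i \sqrt{3}\right)^{2} \left(1 + i \sqrt{3}\right) \left(-55\right) = - 3 \left(1 + i \sqrt{3}\right) \left(-55\right) = \left(-3 - 3 i \sqrt{3}\right) \left(-55\right) = 165 + 165 i \sqrt{3}$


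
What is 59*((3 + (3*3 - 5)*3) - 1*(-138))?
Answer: 9027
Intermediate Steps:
59*((3 + (3*3 - 5)*3) - 1*(-138)) = 59*((3 + (9 - 5)*3) + 138) = 59*((3 + 4*3) + 138) = 59*((3 + 12) + 138) = 59*(15 + 138) = 59*153 = 9027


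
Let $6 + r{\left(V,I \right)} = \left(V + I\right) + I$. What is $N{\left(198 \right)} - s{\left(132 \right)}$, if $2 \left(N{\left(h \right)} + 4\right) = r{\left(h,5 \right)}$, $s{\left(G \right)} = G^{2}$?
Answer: $-17327$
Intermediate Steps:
$r{\left(V,I \right)} = -6 + V + 2 I$ ($r{\left(V,I \right)} = -6 + \left(\left(V + I\right) + I\right) = -6 + \left(\left(I + V\right) + I\right) = -6 + \left(V + 2 I\right) = -6 + V + 2 I$)
$N{\left(h \right)} = -2 + \frac{h}{2}$ ($N{\left(h \right)} = -4 + \frac{-6 + h + 2 \cdot 5}{2} = -4 + \frac{-6 + h + 10}{2} = -4 + \frac{4 + h}{2} = -4 + \left(2 + \frac{h}{2}\right) = -2 + \frac{h}{2}$)
$N{\left(198 \right)} - s{\left(132 \right)} = \left(-2 + \frac{1}{2} \cdot 198\right) - 132^{2} = \left(-2 + 99\right) - 17424 = 97 - 17424 = -17327$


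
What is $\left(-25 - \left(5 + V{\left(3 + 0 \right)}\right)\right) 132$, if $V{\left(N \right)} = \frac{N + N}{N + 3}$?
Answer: $-4092$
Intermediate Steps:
$V{\left(N \right)} = \frac{2 N}{3 + N}$
$\left(-25 - \left(5 + V{\left(3 + 0 \right)}\right)\right) 132 = \left(-25 - \left(5 + \frac{2 \left(3 + 0\right)}{3 + \left(3 + 0\right)}\right)\right) 132 = \left(-25 - \left(5 + 2 \cdot 3 \frac{1}{3 + 3}\right)\right) 132 = \left(-25 - \left(5 + 2 \cdot 3 \cdot \frac{1}{6}\right)\right) 132 = \left(-25 - 6\right) 132 = \left(-31\right) 132 = -4092$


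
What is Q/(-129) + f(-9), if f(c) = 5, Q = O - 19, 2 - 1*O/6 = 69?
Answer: 1066/129 ≈ 8.2636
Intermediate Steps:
O = -402 (O = 12 - 6*69 = 12 - 414 = -402)
Q = -421 (Q = -402 - 19 = -421)
Q/(-129) + f(-9) = -421/(-129) + 5 = -1/129*(-421) + 5 = 421/129 + 5 = 1066/129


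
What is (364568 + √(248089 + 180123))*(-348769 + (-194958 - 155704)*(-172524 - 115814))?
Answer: 36861044295268616 + 202217661974*√107053 ≈ 3.6927e+16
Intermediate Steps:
(364568 + √(248089 + 180123))*(-348769 + (-194958 - 155704)*(-172524 - 115814)) = (364568 + √428212)*(-348769 - 350662*(-288338)) = (364568 + 2*√107053)*(-348769 + 101109179756) = (364568 + 2*√107053)*101108830987 = 36861044295268616 + 202217661974*√107053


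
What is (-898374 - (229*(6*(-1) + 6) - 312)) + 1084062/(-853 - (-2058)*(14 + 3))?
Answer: -30652466184/34133 ≈ -8.9803e+5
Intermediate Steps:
(-898374 - (229*(6*(-1) + 6) - 312)) + 1084062/(-853 - (-2058)*(14 + 3)) = (-898374 - (229*(-6 + 6) - 312)) + 1084062/(-853 - (-2058)*17) = (-898374 - (229*0 - 312)) + 1084062/(-853 - 1029*(-34)) = (-898374 - (0 - 312)) + 1084062/(-853 + 34986) = (-898374 - 1*(-312)) + 1084062/34133 = (-898374 + 312) + 1084062*(1/34133) = -898062 + 1084062/34133 = -30652466184/34133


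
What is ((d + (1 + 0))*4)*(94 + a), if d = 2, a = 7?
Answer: 1212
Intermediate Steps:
((d + (1 + 0))*4)*(94 + a) = ((2 + (1 + 0))*4)*(94 + 7) = ((2 + 1)*4)*101 = (3*4)*101 = 12*101 = 1212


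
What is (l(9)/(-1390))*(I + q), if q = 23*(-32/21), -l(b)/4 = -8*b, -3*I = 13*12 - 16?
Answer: 82368/4865 ≈ 16.931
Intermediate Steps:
I = -140/3 (I = -(13*12 - 16)/3 = -(156 - 16)/3 = -⅓*140 = -140/3 ≈ -46.667)
l(b) = 32*b (l(b) = -(-32)*b = 32*b)
q = -736/21 (q = 23*(-32*1/21) = 23*(-32/21) = -736/21 ≈ -35.048)
(l(9)/(-1390))*(I + q) = ((32*9)/(-1390))*(-140/3 - 736/21) = (288*(-1/1390))*(-572/7) = -144/695*(-572/7) = 82368/4865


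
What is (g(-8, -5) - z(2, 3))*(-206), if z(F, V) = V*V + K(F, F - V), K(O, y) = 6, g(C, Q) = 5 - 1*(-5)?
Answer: 1030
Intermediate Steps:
g(C, Q) = 10 (g(C, Q) = 5 + 5 = 10)
z(F, V) = 6 + V² (z(F, V) = V*V + 6 = V² + 6 = 6 + V²)
(g(-8, -5) - z(2, 3))*(-206) = (10 - (6 + 3²))*(-206) = (10 - (6 + 9))*(-206) = (10 - 1*15)*(-206) = (10 - 15)*(-206) = -5*(-206) = 1030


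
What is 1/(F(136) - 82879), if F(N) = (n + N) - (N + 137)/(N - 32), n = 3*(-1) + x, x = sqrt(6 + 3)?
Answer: -8/661965 ≈ -1.2085e-5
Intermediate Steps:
x = 3 (x = sqrt(9) = 3)
n = 0 (n = 3*(-1) + 3 = -3 + 3 = 0)
F(N) = N - (137 + N)/(-32 + N) (F(N) = (0 + N) - (N + 137)/(N - 32) = N - (137 + N)/(-32 + N))
1/(F(136) - 82879) = 1/((-137 + 136**2 - 33*136)/(-32 + 136) - 82879) = 1/((-137 + 18496 - 4488)/104 - 82879) = 1/((1/104)*13871 - 82879) = 1/(1067/8 - 82879) = 1/(-661965/8) = -8/661965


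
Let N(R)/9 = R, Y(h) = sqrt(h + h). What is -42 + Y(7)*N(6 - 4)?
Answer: -42 + 18*sqrt(14) ≈ 25.350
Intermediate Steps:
Y(h) = sqrt(2)*sqrt(h) (Y(h) = sqrt(2*h) = sqrt(2)*sqrt(h))
N(R) = 9*R
-42 + Y(7)*N(6 - 4) = -42 + (sqrt(2)*sqrt(7))*(9*(6 - 4)) = -42 + sqrt(14)*(9*2) = -42 + sqrt(14)*18 = -42 + 18*sqrt(14)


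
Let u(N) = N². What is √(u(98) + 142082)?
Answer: 159*√6 ≈ 389.47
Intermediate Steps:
√(u(98) + 142082) = √(98² + 142082) = √(9604 + 142082) = √151686 = 159*√6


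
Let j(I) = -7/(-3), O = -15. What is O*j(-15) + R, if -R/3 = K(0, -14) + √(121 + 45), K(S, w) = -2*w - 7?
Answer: -98 - 3*√166 ≈ -136.65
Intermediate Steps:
j(I) = 7/3 (j(I) = -7*(-⅓) = 7/3)
K(S, w) = -7 - 2*w
R = -63 - 3*√166 (R = -3*((-7 - 2*(-14)) + √(121 + 45)) = -3*((-7 + 28) + √166) = -3*(21 + √166) = -63 - 3*√166 ≈ -101.65)
O*j(-15) + R = -15*7/3 + (-63 - 3*√166) = -35 + (-63 - 3*√166) = -98 - 3*√166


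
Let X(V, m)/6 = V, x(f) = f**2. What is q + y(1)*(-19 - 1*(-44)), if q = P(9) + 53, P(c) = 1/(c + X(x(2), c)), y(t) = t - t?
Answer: 1750/33 ≈ 53.030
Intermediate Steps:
X(V, m) = 6*V
y(t) = 0
P(c) = 1/(24 + c) (P(c) = 1/(c + 6*2**2) = 1/(c + 6*4) = 1/(c + 24) = 1/(24 + c))
q = 1750/33 (q = 1/(24 + 9) + 53 = 1/33 + 53 = 1750/33 ≈ 53.030)
q + y(1)*(-19 - 1*(-44)) = 1750/33 + 0*(-19 - 1*(-44)) = 1750/33 + 0*(-19 + 44) = 1750/33 + 0*25 = 1750/33 + 0 = 1750/33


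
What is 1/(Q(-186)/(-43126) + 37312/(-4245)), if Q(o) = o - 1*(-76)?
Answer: -91534935/804325181 ≈ -0.11380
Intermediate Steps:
Q(o) = 76 + o (Q(o) = o + 76 = 76 + o)
1/(Q(-186)/(-43126) + 37312/(-4245)) = 1/((76 - 186)/(-43126) + 37312/(-4245)) = 1/(-110*(-1/43126) + 37312*(-1/4245)) = 1/(55/21563 - 37312/4245) = 1/(-804325181/91534935) = -91534935/804325181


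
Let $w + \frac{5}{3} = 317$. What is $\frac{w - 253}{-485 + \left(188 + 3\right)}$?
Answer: $- \frac{187}{882} \approx -0.21202$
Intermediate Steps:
$w = \frac{946}{3}$ ($w = - \frac{5}{3} + 317 = \frac{946}{3} \approx 315.33$)
$\frac{w - 253}{-485 + \left(188 + 3\right)} = \frac{\frac{946}{3} - 253}{-485 + \left(188 + 3\right)} = \frac{187}{3 \left(-485 + 191\right)} = \frac{187}{3 \left(-294\right)} = \frac{187}{3} \left(- \frac{1}{294}\right) = - \frac{187}{882}$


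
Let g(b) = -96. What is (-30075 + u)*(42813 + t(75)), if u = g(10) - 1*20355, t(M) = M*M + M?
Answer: -2451167838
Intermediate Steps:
t(M) = M + M² (t(M) = M² + M = M + M²)
u = -20451 (u = -96 - 1*20355 = -96 - 20355 = -20451)
(-30075 + u)*(42813 + t(75)) = (-30075 - 20451)*(42813 + 75*(1 + 75)) = -50526*(42813 + 75*76) = -50526*(42813 + 5700) = -50526*48513 = -2451167838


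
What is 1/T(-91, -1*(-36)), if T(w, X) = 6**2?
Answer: 1/36 ≈ 0.027778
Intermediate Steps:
T(w, X) = 36
1/T(-91, -1*(-36)) = 1/36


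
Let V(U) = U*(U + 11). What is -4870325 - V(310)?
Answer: -4969835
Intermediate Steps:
V(U) = U*(11 + U)
-4870325 - V(310) = -4870325 - 310*(11 + 310) = -4870325 - 310*321 = -4870325 - 1*99510 = -4870325 - 99510 = -4969835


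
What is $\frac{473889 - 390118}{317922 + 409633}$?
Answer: $\frac{83771}{727555} \approx 0.11514$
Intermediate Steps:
$\frac{473889 - 390118}{317922 + 409633} = \frac{83771}{727555}$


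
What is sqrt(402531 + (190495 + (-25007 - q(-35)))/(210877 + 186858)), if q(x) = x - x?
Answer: sqrt(63677704722969155)/397735 ≈ 634.45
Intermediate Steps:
q(x) = 0
sqrt(402531 + (190495 + (-25007 - q(-35)))/(210877 + 186858)) = sqrt(402531 + (190495 + (-25007 - 1*0))/(210877 + 186858)) = sqrt(402531 + (190495 + (-25007 + 0))/397735) = sqrt(402531 + (190495 - 25007)*(1/397735)) = sqrt(402531 + 165488*(1/397735)) = sqrt(402531 + 165488/397735) = sqrt(160100832773/397735) = sqrt(63677704722969155)/397735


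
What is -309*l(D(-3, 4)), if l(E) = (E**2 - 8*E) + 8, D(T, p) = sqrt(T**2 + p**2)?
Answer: 2163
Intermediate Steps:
l(E) = 8 + E**2 - 8*E
-309*l(D(-3, 4)) = -309*(8 + (sqrt((-3)**2 + 4**2))**2 - 8*sqrt((-3)**2 + 4**2)) = -309*(8 + (sqrt(9 + 16))**2 - 8*sqrt(9 + 16)) = -309*(8 + (sqrt(25))**2 - 8*sqrt(25)) = -309*(8 + 5**2 - 8*5) = -309*(8 + 25 - 40) = -309*(-7) = 2163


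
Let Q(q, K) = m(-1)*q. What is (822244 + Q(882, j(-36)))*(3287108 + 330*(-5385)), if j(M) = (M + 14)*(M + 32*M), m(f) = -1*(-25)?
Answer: 1274932909052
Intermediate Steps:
m(f) = 25
j(M) = 33*M*(14 + M) (j(M) = (14 + M)*(33*M) = 33*M*(14 + M))
Q(q, K) = 25*q
(822244 + Q(882, j(-36)))*(3287108 + 330*(-5385)) = (822244 + 25*882)*(3287108 + 330*(-5385)) = (822244 + 22050)*(3287108 - 1777050) = 844294*1510058 = 1274932909052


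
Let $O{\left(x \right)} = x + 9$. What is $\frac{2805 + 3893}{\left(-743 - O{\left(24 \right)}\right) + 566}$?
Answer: $- \frac{3349}{105} \approx -31.895$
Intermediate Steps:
$O{\left(x \right)} = 9 + x$
$\frac{2805 + 3893}{\left(-743 - O{\left(24 \right)}\right) + 566} = \frac{2805 + 3893}{\left(-743 - \left(9 + 24\right)\right) + 566} = \frac{6698}{\left(-743 - 33\right) + 566} = \frac{6698}{-776 + 566} = \frac{6698}{-210} = 6698 \left(- \frac{1}{210}\right) = - \frac{3349}{105}$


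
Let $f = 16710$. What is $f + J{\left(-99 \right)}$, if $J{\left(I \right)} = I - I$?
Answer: $16710$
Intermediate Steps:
$J{\left(I \right)} = 0$
$f + J{\left(-99 \right)} = 16710 + 0 = 16710$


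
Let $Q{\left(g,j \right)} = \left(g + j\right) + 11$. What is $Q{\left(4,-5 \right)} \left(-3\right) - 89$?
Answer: $-119$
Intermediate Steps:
$Q{\left(g,j \right)} = 11 + g + j$
$Q{\left(4,-5 \right)} \left(-3\right) - 89 = \left(11 + 4 - 5\right) \left(-3\right) - 89 = 10 \left(-3\right) - 89 = -30 - 89 = -119$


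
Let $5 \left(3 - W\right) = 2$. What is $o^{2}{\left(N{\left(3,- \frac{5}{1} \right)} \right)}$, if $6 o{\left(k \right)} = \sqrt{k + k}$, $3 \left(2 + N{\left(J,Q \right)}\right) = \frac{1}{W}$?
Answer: $- \frac{73}{702} \approx -0.10399$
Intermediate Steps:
$W = \frac{13}{5}$ ($W = 3 - \frac{2}{5} = \frac{13}{5} \approx 2.6$)
$N{\left(J,Q \right)} = - \frac{73}{39}$ ($N{\left(J,Q \right)} = -2 + \frac{1}{3 \cdot \frac{13}{5}} = -2 + \frac{1}{3} \cdot \frac{5}{13} = -2 + \frac{5}{39} = - \frac{73}{39}$)
$o{\left(k \right)} = \frac{\sqrt{2} \sqrt{k}}{6}$ ($o{\left(k \right)} = \frac{\sqrt{k + k}}{6} = \frac{\sqrt{2 k}}{6} = \frac{\sqrt{2} \sqrt{k}}{6}$)
$o^{2}{\left(N{\left(3,- \frac{5}{1} \right)} \right)} = \left(\frac{\sqrt{2} \sqrt{- \frac{73}{39}}}{6}\right)^{2} = \left(\frac{\sqrt{2} \frac{i \sqrt{2847}}{39}}{6}\right)^{2} = \left(\frac{i \sqrt{5694}}{234}\right)^{2} = - \frac{73}{702}$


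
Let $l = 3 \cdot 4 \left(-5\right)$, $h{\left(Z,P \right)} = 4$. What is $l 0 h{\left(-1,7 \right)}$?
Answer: $0$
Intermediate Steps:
$l = -60$ ($l = 12 \left(-5\right) = -60$)
$l 0 h{\left(-1,7 \right)} = \left(-60\right) 0 \cdot 4 = 0 \cdot 4 = 0$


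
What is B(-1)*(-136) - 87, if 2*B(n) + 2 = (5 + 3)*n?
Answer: 593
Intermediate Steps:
B(n) = -1 + 4*n (B(n) = -1 + ((5 + 3)*n)/2 = -1 + (8*n)/2 = -1 + 4*n)
B(-1)*(-136) - 87 = (-1 + 4*(-1))*(-136) - 87 = (-1 - 4)*(-136) - 87 = -5*(-136) - 87 = 680 - 87 = 593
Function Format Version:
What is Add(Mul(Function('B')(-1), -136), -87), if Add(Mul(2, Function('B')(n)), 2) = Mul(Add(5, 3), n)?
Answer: 593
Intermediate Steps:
Function('B')(n) = Add(-1, Mul(4, n)) (Function('B')(n) = Add(-1, Mul(Rational(1, 2), Mul(Add(5, 3), n))) = Add(-1, Mul(Rational(1, 2), Mul(8, n))) = Add(-1, Mul(4, n)))
Add(Mul(Function('B')(-1), -136), -87) = Add(Mul(Add(-1, Mul(4, -1)), -136), -87) = Add(Mul(Add(-1, -4), -136), -87) = Add(Mul(-5, -136), -87) = Add(680, -87) = 593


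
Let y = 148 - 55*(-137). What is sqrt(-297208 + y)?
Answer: 5*I*sqrt(11581) ≈ 538.08*I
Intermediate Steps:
y = 7683 (y = 148 + 7535 = 7683)
sqrt(-297208 + y) = sqrt(-297208 + 7683) = sqrt(-289525) = 5*I*sqrt(11581)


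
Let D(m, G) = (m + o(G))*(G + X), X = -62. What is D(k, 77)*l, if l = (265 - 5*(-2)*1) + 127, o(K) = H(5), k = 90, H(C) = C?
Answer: 572850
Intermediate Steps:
o(K) = 5
D(m, G) = (-62 + G)*(5 + m) (D(m, G) = (m + 5)*(G - 62) = (5 + m)*(-62 + G) = (-62 + G)*(5 + m))
l = 402 (l = (265 + 10*1) + 127 = (265 + 10) + 127 = 275 + 127 = 402)
D(k, 77)*l = (-310 - 62*90 + 5*77 + 77*90)*402 = (-310 - 5580 + 385 + 6930)*402 = 1425*402 = 572850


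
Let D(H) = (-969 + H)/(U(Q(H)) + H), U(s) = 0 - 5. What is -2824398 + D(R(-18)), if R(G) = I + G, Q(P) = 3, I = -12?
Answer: -98852931/35 ≈ -2.8244e+6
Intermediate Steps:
U(s) = -5
R(G) = -12 + G
D(H) = (-969 + H)/(-5 + H)
-2824398 + D(R(-18)) = -2824398 + (-969 + (-12 - 18))/(-5 + (-12 - 18)) = -2824398 + (-969 - 30)/(-5 - 30) = -2824398 - 999/(-35) = -2824398 - 1/35*(-999) = -2824398 + 999/35 = -98852931/35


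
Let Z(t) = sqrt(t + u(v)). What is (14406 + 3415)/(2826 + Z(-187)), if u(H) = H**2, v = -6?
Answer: 50362146/7986427 - 17821*I*sqrt(151)/7986427 ≈ 6.306 - 0.02742*I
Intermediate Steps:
Z(t) = sqrt(36 + t) (Z(t) = sqrt(t + (-6)**2) = sqrt(t + 36) = sqrt(36 + t))
(14406 + 3415)/(2826 + Z(-187)) = (14406 + 3415)/(2826 + sqrt(36 - 187)) = 17821/(2826 + sqrt(-151)) = 17821/(2826 + I*sqrt(151))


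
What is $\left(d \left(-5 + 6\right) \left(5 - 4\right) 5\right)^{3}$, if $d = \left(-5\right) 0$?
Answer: $0$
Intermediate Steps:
$d = 0$
$\left(d \left(-5 + 6\right) \left(5 - 4\right) 5\right)^{3} = \left(0 \left(-5 + 6\right) \left(5 - 4\right) 5\right)^{3} = \left(0 \cdot 1 \cdot 1 \cdot 5\right)^{3} = \left(0 \cdot 1 \cdot 5\right)^{3} = \left(0 \cdot 5\right)^{3} = 0^{3} = 0$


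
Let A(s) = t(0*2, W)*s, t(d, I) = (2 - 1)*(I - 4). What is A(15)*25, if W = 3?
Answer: -375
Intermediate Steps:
t(d, I) = -4 + I (t(d, I) = 1*(-4 + I) = -4 + I)
A(s) = -s (A(s) = (-4 + 3)*s = -s)
A(15)*25 = -1*15*25 = -15*25 = -375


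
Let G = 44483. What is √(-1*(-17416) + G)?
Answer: √61899 ≈ 248.80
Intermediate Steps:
√(-1*(-17416) + G) = √(-1*(-17416) + 44483) = √(17416 + 44483) = √61899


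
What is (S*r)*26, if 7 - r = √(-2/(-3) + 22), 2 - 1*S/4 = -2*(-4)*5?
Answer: -27664 + 7904*√51/3 ≈ -8848.7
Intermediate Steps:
S = -152 (S = 8 - 4*(-2*(-4))*5 = 8 - 32*5 = 8 - 4*40 = 8 - 160 = -152)
r = 7 - 2*√51/3 (r = 7 - √(-2/(-3) + 22) = 7 - √(-2*(-⅓) + 22) = 7 - √(⅔ + 22) = 7 - √(68/3) = 7 - 2*√51/3 ≈ 2.2390)
(S*r)*26 = -152*(7 - 2*√51/3)*26 = (-1064 + 304*√51/3)*26 = -27664 + 7904*√51/3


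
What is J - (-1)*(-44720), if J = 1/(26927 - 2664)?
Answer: -1085041359/24263 ≈ -44720.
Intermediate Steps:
J = 1/24263 ≈ 4.1215e-5
J - (-1)*(-44720) = 1/24263 - (-1)*(-44720) = 1/24263 - 1*44720 = 1/24263 - 44720 = -1085041359/24263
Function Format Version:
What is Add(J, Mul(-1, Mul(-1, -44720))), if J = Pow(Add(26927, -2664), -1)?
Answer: Rational(-1085041359, 24263) ≈ -44720.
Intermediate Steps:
J = Rational(1, 24263) (J = Pow(24263, -1) = Rational(1, 24263) ≈ 4.1215e-5)
Add(J, Mul(-1, Mul(-1, -44720))) = Add(Rational(1, 24263), Mul(-1, Mul(-1, -44720))) = Add(Rational(1, 24263), Mul(-1, 44720)) = Add(Rational(1, 24263), -44720) = Rational(-1085041359, 24263)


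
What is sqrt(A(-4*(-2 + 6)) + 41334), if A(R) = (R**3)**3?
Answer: I*sqrt(68719435402) ≈ 2.6214e+5*I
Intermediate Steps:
A(R) = R**9
sqrt(A(-4*(-2 + 6)) + 41334) = sqrt((-4*(-2 + 6))**9 + 41334) = sqrt((-4*4)**9 + 41334) = sqrt((-16)**9 + 41334) = sqrt(-68719476736 + 41334) = sqrt(-68719435402) = I*sqrt(68719435402)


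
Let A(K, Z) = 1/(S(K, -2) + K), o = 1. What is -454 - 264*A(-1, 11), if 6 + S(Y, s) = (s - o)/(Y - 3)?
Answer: -10294/25 ≈ -411.76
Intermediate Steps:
S(Y, s) = -6 + (-1 + s)/(-3 + Y) (S(Y, s) = -6 + (s - 1*1)/(Y - 3) = -6 + (s - 1)/(-3 + Y) = -6 + (-1 + s)/(-3 + Y))
A(K, Z) = 1/(K + (15 - 6*K)/(-3 + K)) (A(K, Z) = 1/((17 - 2 - 6*K)/(-3 + K) + K) = 1/((15 - 6*K)/(-3 + K) + K) = 1/(K + (15 - 6*K)/(-3 + K)))
-454 - 264*A(-1, 11) = -454 - 264*(-3 - 1)/(15 + (-1)**2 - 9*(-1)) = -454 - 264*(-4)/(15 + 1 + 9) = -454 - 264*(-4)/25 = -454 - 264*(-4/25) = -454 + 1056/25 = -10294/25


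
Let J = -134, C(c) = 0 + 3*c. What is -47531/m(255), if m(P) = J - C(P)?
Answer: 1639/31 ≈ 52.871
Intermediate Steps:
C(c) = 3*c
m(P) = -134 - 3*P
-47531/m(255) = -47531/(-134 - 3*255) = -47531/(-134 - 765) = -47531/(-899) = -47531*(-1/899) = 1639/31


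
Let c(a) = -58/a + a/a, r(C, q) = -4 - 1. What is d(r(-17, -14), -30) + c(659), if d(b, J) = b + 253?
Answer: 164033/659 ≈ 248.91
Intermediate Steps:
r(C, q) = -5
c(a) = 1 - 58/a (c(a) = -58/a + 1 = 1 - 58/a)
d(b, J) = 253 + b
d(r(-17, -14), -30) + c(659) = (253 - 5) + (-58 + 659)/659 = 248 + (1/659)*601 = 248 + 601/659 = 164033/659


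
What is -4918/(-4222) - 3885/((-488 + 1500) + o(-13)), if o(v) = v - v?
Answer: -5712727/2136332 ≈ -2.6741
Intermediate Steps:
o(v) = 0
-4918/(-4222) - 3885/((-488 + 1500) + o(-13)) = -4918/(-4222) - 3885/((-488 + 1500) + 0) = -4918*(-1/4222) - 3885/(1012 + 0) = 2459/2111 - 3885/1012 = -5712727/2136332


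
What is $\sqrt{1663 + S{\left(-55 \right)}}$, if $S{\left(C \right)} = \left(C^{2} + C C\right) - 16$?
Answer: $\sqrt{7697} \approx 87.733$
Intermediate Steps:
$S{\left(C \right)} = -16 + 2 C^{2}$ ($S{\left(C \right)} = \left(C^{2} + C^{2}\right) - 16 = 2 C^{2} - 16 = -16 + 2 C^{2}$)
$\sqrt{1663 + S{\left(-55 \right)}} = \sqrt{1663 - \left(16 - 2 \left(-55\right)^{2}\right)} = \sqrt{1663 + \left(-16 + 2 \cdot 3025\right)} = \sqrt{1663 + \left(-16 + 6050\right)} = \sqrt{1663 + 6034} = \sqrt{7697}$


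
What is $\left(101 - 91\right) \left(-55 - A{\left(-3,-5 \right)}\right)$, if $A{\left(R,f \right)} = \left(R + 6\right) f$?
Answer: $-400$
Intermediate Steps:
$A{\left(R,f \right)} = f \left(6 + R\right)$ ($A{\left(R,f \right)} = \left(6 + R\right) f = f \left(6 + R\right)$)
$\left(101 - 91\right) \left(-55 - A{\left(-3,-5 \right)}\right) = \left(101 - 91\right) \left(-55 - - 5 \left(6 - 3\right)\right) = 10 \left(-55 - \left(-5\right) 3\right) = 10 \left(-55 - -15\right) = 10 \left(-55 + 15\right) = 10 \left(-40\right) = -400$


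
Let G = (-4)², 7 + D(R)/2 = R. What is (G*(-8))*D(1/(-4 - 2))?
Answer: 5504/3 ≈ 1834.7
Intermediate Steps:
D(R) = -14 + 2*R
G = 16
(G*(-8))*D(1/(-4 - 2)) = (16*(-8))*(-14 + 2/(-4 - 2)) = -128*(-14 + 2/(-6)) = -128*(-14 + 2*(-⅙)) = -128*(-14 - ⅓) = -128*(-43/3) = 5504/3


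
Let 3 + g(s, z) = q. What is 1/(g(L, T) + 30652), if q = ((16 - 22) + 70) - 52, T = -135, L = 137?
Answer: 1/30661 ≈ 3.2615e-5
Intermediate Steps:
q = 12 (q = (-6 + 70) - 52 = 64 - 52 = 12)
g(s, z) = 9 (g(s, z) = -3 + 12 = 9)
1/(g(L, T) + 30652) = 1/(9 + 30652) = 1/30661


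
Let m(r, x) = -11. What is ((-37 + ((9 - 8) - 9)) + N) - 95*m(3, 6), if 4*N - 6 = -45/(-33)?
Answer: 44081/44 ≈ 1001.8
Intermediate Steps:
N = 81/44 (N = 3/2 + (-45/(-33))/4 = 3/2 + (-45*(-1/33))/4 = 3/2 + (1/4)*(15/11) = 3/2 + 15/44 = 81/44 ≈ 1.8409)
((-37 + ((9 - 8) - 9)) + N) - 95*m(3, 6) = ((-37 + ((9 - 8) - 9)) + 81/44) - 95*(-11) = ((-37 + (1 - 9)) + 81/44) + 1045 = ((-37 - 8) + 81/44) + 1045 = (-45 + 81/44) + 1045 = -1899/44 + 1045 = 44081/44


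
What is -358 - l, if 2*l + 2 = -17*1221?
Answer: 20043/2 ≈ 10022.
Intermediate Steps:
l = -20759/2 (l = -1 + (-17*1221)/2 = -1 + (½)*(-20757) = -1 - 20757/2 = -20759/2 ≈ -10380.)
-358 - l = -358 - 1*(-20759/2) = -358 + 20759/2 = 20043/2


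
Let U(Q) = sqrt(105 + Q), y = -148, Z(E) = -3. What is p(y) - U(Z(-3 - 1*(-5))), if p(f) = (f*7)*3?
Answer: -3108 - sqrt(102) ≈ -3118.1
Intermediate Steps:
p(f) = 21*f (p(f) = (7*f)*3 = 21*f)
p(y) - U(Z(-3 - 1*(-5))) = 21*(-148) - sqrt(105 - 3) = -3108 - sqrt(102)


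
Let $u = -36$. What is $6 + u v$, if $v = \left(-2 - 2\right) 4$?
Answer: $582$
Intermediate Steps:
$v = -16$ ($v = \left(-4\right) 4 = -16$)
$6 + u v = 6 - -576 = 6 + 576 = 582$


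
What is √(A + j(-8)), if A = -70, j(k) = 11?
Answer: I*√59 ≈ 7.6811*I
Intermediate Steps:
√(A + j(-8)) = √(-70 + 11) = √(-59) = I*√59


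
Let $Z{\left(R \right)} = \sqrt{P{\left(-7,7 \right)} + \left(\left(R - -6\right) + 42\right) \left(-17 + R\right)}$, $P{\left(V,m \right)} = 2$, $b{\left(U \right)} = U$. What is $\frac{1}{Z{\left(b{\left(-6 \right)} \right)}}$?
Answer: $- \frac{i \sqrt{241}}{482} \approx - 0.032208 i$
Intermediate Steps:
$Z{\left(R \right)} = \sqrt{2 + \left(-17 + R\right) \left(48 + R\right)}$ ($Z{\left(R \right)} = \sqrt{2 + \left(\left(R - -6\right) + 42\right) \left(-17 + R\right)} = \sqrt{2 + \left(\left(R + 6\right) + 42\right) \left(-17 + R\right)} = \sqrt{2 + \left(\left(6 + R\right) + 42\right) \left(-17 + R\right)} = \sqrt{2 + \left(48 + R\right) \left(-17 + R\right)} = \sqrt{2 + \left(-17 + R\right) \left(48 + R\right)}$)
$\frac{1}{Z{\left(b{\left(-6 \right)} \right)}} = \frac{1}{\sqrt{-814 + \left(-6\right)^{2} + 31 \left(-6\right)}} = \frac{1}{\sqrt{-814 + 36 - 186}} = \frac{1}{\sqrt{-964}} = \frac{1}{2 i \sqrt{241}} = - \frac{i \sqrt{241}}{482}$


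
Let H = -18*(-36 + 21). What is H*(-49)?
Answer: -13230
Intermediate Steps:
H = 270 (H = -18*(-15) = 270)
H*(-49) = 270*(-49) = -13230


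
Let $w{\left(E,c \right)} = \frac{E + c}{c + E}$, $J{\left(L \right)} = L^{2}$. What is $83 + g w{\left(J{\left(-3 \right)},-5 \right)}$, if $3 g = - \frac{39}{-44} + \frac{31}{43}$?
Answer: $\frac{474149}{5676} \approx 83.536$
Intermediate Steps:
$g = \frac{3041}{5676}$ ($g = \frac{- \frac{39}{-44} + \frac{31}{43}}{3} = \frac{\left(-39\right) \left(- \frac{1}{44}\right) + 31 \cdot \frac{1}{43}}{3} = \frac{\frac{39}{44} + \frac{31}{43}}{3} = \frac{1}{3} \cdot \frac{3041}{1892} = \frac{3041}{5676} \approx 0.53576$)
$w{\left(E,c \right)} = 1$ ($w{\left(E,c \right)} = \frac{E + c}{E + c} = 1$)
$83 + g w{\left(J{\left(-3 \right)},-5 \right)} = 83 + \frac{3041}{5676} \cdot 1 = 83 + \frac{3041}{5676} = \frac{474149}{5676}$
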